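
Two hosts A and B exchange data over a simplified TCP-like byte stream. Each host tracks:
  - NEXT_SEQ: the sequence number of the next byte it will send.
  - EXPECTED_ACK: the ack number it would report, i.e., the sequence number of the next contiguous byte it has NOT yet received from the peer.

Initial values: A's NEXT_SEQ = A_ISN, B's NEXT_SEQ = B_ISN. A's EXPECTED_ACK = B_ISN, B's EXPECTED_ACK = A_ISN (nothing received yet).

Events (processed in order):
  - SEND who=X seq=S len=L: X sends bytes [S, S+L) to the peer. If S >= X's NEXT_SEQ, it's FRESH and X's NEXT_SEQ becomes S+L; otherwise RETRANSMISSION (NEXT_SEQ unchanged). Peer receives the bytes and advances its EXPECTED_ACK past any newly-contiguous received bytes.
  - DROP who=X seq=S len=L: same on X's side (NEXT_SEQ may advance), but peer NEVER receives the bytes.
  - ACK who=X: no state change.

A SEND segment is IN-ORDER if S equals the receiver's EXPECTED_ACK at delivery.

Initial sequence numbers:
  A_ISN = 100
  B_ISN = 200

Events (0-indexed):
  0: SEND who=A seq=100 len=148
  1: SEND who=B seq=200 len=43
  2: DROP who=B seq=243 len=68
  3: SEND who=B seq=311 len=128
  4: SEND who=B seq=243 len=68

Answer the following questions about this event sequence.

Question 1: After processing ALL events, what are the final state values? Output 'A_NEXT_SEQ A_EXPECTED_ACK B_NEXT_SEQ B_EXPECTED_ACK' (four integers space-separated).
After event 0: A_seq=248 A_ack=200 B_seq=200 B_ack=248
After event 1: A_seq=248 A_ack=243 B_seq=243 B_ack=248
After event 2: A_seq=248 A_ack=243 B_seq=311 B_ack=248
After event 3: A_seq=248 A_ack=243 B_seq=439 B_ack=248
After event 4: A_seq=248 A_ack=439 B_seq=439 B_ack=248

Answer: 248 439 439 248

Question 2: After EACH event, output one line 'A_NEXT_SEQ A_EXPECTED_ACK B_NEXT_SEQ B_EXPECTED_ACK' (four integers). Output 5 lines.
248 200 200 248
248 243 243 248
248 243 311 248
248 243 439 248
248 439 439 248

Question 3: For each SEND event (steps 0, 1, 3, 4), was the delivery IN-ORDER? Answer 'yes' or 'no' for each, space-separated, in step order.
Step 0: SEND seq=100 -> in-order
Step 1: SEND seq=200 -> in-order
Step 3: SEND seq=311 -> out-of-order
Step 4: SEND seq=243 -> in-order

Answer: yes yes no yes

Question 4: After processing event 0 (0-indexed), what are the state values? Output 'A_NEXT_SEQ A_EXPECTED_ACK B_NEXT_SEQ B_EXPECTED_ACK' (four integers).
After event 0: A_seq=248 A_ack=200 B_seq=200 B_ack=248

248 200 200 248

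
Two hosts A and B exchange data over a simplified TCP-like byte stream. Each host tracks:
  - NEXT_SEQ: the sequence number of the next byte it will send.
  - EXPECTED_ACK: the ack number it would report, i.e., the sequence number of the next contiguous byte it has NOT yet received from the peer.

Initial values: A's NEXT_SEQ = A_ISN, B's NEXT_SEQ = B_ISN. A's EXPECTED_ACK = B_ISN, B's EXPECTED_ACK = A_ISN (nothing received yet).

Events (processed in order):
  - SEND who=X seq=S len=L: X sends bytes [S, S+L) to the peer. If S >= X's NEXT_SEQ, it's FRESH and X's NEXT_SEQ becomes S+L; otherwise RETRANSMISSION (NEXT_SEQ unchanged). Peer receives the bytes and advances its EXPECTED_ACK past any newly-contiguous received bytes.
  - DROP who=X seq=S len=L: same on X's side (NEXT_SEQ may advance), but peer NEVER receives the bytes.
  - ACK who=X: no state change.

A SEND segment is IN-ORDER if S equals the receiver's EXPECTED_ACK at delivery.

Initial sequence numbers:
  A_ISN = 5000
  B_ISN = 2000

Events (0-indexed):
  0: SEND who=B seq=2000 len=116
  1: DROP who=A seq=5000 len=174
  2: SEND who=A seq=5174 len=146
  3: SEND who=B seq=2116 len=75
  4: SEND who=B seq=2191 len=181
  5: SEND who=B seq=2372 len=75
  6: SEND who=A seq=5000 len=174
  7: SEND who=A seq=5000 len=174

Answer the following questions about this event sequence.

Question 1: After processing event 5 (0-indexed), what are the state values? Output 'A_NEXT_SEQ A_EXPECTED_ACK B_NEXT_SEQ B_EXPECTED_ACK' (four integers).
After event 0: A_seq=5000 A_ack=2116 B_seq=2116 B_ack=5000
After event 1: A_seq=5174 A_ack=2116 B_seq=2116 B_ack=5000
After event 2: A_seq=5320 A_ack=2116 B_seq=2116 B_ack=5000
After event 3: A_seq=5320 A_ack=2191 B_seq=2191 B_ack=5000
After event 4: A_seq=5320 A_ack=2372 B_seq=2372 B_ack=5000
After event 5: A_seq=5320 A_ack=2447 B_seq=2447 B_ack=5000

5320 2447 2447 5000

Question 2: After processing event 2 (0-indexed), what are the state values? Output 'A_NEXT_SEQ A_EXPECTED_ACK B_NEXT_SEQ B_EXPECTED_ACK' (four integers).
After event 0: A_seq=5000 A_ack=2116 B_seq=2116 B_ack=5000
After event 1: A_seq=5174 A_ack=2116 B_seq=2116 B_ack=5000
After event 2: A_seq=5320 A_ack=2116 B_seq=2116 B_ack=5000

5320 2116 2116 5000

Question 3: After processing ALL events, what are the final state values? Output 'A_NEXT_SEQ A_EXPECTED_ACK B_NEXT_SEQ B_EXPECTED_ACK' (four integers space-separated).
After event 0: A_seq=5000 A_ack=2116 B_seq=2116 B_ack=5000
After event 1: A_seq=5174 A_ack=2116 B_seq=2116 B_ack=5000
After event 2: A_seq=5320 A_ack=2116 B_seq=2116 B_ack=5000
After event 3: A_seq=5320 A_ack=2191 B_seq=2191 B_ack=5000
After event 4: A_seq=5320 A_ack=2372 B_seq=2372 B_ack=5000
After event 5: A_seq=5320 A_ack=2447 B_seq=2447 B_ack=5000
After event 6: A_seq=5320 A_ack=2447 B_seq=2447 B_ack=5320
After event 7: A_seq=5320 A_ack=2447 B_seq=2447 B_ack=5320

Answer: 5320 2447 2447 5320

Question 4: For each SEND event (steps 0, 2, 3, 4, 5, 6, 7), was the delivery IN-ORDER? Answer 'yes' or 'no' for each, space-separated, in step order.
Step 0: SEND seq=2000 -> in-order
Step 2: SEND seq=5174 -> out-of-order
Step 3: SEND seq=2116 -> in-order
Step 4: SEND seq=2191 -> in-order
Step 5: SEND seq=2372 -> in-order
Step 6: SEND seq=5000 -> in-order
Step 7: SEND seq=5000 -> out-of-order

Answer: yes no yes yes yes yes no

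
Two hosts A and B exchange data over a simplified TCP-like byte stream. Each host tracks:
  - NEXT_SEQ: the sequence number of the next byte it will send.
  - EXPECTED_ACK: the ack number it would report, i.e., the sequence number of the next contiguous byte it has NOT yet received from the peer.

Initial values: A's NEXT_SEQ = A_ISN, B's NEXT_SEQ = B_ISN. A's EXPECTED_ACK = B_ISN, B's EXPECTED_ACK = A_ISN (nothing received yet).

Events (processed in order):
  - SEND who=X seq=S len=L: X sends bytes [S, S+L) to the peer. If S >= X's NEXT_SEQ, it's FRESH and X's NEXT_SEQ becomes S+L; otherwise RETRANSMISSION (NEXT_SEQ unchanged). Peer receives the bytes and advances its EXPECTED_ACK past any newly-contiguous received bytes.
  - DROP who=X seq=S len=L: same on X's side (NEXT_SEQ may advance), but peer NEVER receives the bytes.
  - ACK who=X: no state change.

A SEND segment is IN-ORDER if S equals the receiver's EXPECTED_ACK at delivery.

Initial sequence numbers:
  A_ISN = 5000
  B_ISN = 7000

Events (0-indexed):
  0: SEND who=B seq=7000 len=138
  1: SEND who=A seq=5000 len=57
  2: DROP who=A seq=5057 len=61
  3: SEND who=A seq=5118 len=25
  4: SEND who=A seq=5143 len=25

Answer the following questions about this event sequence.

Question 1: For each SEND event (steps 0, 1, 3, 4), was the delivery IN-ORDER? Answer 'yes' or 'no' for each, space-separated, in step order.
Step 0: SEND seq=7000 -> in-order
Step 1: SEND seq=5000 -> in-order
Step 3: SEND seq=5118 -> out-of-order
Step 4: SEND seq=5143 -> out-of-order

Answer: yes yes no no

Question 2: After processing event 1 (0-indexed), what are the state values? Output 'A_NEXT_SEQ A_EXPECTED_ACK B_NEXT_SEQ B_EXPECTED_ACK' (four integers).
After event 0: A_seq=5000 A_ack=7138 B_seq=7138 B_ack=5000
After event 1: A_seq=5057 A_ack=7138 B_seq=7138 B_ack=5057

5057 7138 7138 5057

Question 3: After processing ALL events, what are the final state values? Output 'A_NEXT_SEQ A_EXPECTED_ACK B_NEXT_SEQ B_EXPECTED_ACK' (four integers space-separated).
Answer: 5168 7138 7138 5057

Derivation:
After event 0: A_seq=5000 A_ack=7138 B_seq=7138 B_ack=5000
After event 1: A_seq=5057 A_ack=7138 B_seq=7138 B_ack=5057
After event 2: A_seq=5118 A_ack=7138 B_seq=7138 B_ack=5057
After event 3: A_seq=5143 A_ack=7138 B_seq=7138 B_ack=5057
After event 4: A_seq=5168 A_ack=7138 B_seq=7138 B_ack=5057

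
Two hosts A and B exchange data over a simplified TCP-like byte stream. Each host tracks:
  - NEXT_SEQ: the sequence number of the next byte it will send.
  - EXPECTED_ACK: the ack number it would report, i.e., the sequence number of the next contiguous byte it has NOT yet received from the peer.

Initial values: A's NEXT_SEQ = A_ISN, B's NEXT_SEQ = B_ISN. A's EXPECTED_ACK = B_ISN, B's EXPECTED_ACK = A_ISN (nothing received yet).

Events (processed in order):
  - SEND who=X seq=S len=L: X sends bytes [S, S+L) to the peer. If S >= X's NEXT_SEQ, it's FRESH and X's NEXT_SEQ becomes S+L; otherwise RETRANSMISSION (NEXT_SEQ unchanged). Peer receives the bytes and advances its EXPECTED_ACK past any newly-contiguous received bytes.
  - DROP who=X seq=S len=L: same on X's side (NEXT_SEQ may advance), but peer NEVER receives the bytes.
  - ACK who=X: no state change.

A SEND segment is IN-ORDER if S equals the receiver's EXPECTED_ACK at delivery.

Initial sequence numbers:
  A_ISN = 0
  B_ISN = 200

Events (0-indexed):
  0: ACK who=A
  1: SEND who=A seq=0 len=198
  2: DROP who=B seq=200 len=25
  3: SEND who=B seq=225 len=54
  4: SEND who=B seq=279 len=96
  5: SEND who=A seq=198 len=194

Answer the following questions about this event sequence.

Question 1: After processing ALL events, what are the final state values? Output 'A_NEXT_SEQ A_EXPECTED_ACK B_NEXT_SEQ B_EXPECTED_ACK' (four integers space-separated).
After event 0: A_seq=0 A_ack=200 B_seq=200 B_ack=0
After event 1: A_seq=198 A_ack=200 B_seq=200 B_ack=198
After event 2: A_seq=198 A_ack=200 B_seq=225 B_ack=198
After event 3: A_seq=198 A_ack=200 B_seq=279 B_ack=198
After event 4: A_seq=198 A_ack=200 B_seq=375 B_ack=198
After event 5: A_seq=392 A_ack=200 B_seq=375 B_ack=392

Answer: 392 200 375 392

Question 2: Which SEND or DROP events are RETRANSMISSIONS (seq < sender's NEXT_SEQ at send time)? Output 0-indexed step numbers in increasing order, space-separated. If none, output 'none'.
Step 1: SEND seq=0 -> fresh
Step 2: DROP seq=200 -> fresh
Step 3: SEND seq=225 -> fresh
Step 4: SEND seq=279 -> fresh
Step 5: SEND seq=198 -> fresh

Answer: none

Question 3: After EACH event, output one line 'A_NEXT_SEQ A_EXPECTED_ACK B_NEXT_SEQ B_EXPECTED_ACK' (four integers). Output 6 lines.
0 200 200 0
198 200 200 198
198 200 225 198
198 200 279 198
198 200 375 198
392 200 375 392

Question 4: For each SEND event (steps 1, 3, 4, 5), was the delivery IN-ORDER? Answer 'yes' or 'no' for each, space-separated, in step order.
Answer: yes no no yes

Derivation:
Step 1: SEND seq=0 -> in-order
Step 3: SEND seq=225 -> out-of-order
Step 4: SEND seq=279 -> out-of-order
Step 5: SEND seq=198 -> in-order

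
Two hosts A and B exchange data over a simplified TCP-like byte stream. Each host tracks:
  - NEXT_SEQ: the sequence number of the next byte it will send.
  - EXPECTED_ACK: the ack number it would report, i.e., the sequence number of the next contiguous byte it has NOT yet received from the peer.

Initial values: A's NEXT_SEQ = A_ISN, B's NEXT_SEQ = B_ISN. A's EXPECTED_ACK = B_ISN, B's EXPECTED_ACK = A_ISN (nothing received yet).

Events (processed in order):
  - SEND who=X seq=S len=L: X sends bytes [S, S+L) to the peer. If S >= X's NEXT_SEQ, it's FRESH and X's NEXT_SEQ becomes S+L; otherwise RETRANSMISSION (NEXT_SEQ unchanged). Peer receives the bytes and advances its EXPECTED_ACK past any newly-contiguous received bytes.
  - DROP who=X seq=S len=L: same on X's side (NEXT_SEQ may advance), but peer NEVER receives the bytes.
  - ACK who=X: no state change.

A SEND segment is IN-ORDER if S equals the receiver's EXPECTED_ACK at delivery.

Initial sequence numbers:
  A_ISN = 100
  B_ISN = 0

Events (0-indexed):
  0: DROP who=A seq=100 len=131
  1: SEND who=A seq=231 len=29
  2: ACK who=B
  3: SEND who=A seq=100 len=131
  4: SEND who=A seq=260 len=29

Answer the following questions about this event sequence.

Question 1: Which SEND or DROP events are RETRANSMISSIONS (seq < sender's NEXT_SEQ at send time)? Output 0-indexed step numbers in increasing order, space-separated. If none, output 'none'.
Answer: 3

Derivation:
Step 0: DROP seq=100 -> fresh
Step 1: SEND seq=231 -> fresh
Step 3: SEND seq=100 -> retransmit
Step 4: SEND seq=260 -> fresh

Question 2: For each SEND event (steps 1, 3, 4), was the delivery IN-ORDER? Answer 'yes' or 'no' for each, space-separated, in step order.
Step 1: SEND seq=231 -> out-of-order
Step 3: SEND seq=100 -> in-order
Step 4: SEND seq=260 -> in-order

Answer: no yes yes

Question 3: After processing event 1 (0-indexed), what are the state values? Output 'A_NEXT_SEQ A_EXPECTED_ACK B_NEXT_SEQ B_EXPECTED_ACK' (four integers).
After event 0: A_seq=231 A_ack=0 B_seq=0 B_ack=100
After event 1: A_seq=260 A_ack=0 B_seq=0 B_ack=100

260 0 0 100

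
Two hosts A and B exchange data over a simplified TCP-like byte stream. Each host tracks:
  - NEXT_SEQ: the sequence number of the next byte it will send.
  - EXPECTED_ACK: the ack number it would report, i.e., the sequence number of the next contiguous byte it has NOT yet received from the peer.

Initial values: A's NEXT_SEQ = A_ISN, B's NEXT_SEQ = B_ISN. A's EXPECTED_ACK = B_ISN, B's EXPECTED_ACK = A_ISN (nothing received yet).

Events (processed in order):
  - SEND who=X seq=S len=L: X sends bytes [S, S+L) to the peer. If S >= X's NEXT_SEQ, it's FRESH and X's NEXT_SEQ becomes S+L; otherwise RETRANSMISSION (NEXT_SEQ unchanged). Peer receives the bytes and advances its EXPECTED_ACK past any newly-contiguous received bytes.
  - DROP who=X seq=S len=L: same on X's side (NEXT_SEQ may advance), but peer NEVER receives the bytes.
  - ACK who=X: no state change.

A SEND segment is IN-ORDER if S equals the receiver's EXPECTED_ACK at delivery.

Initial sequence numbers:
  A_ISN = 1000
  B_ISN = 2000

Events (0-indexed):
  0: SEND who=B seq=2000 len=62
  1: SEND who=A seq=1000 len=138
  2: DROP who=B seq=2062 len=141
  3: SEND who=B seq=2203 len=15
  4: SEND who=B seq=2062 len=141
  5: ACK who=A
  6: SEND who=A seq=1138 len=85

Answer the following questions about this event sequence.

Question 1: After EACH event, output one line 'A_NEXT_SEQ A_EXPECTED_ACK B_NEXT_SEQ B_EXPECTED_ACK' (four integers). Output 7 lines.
1000 2062 2062 1000
1138 2062 2062 1138
1138 2062 2203 1138
1138 2062 2218 1138
1138 2218 2218 1138
1138 2218 2218 1138
1223 2218 2218 1223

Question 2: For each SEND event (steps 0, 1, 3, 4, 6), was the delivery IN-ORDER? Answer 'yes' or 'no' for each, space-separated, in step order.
Step 0: SEND seq=2000 -> in-order
Step 1: SEND seq=1000 -> in-order
Step 3: SEND seq=2203 -> out-of-order
Step 4: SEND seq=2062 -> in-order
Step 6: SEND seq=1138 -> in-order

Answer: yes yes no yes yes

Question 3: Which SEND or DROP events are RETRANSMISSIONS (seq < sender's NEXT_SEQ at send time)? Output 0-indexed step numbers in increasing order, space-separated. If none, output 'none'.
Step 0: SEND seq=2000 -> fresh
Step 1: SEND seq=1000 -> fresh
Step 2: DROP seq=2062 -> fresh
Step 3: SEND seq=2203 -> fresh
Step 4: SEND seq=2062 -> retransmit
Step 6: SEND seq=1138 -> fresh

Answer: 4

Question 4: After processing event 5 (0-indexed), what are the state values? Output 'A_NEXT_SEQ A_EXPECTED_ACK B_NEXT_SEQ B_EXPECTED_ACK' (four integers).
After event 0: A_seq=1000 A_ack=2062 B_seq=2062 B_ack=1000
After event 1: A_seq=1138 A_ack=2062 B_seq=2062 B_ack=1138
After event 2: A_seq=1138 A_ack=2062 B_seq=2203 B_ack=1138
After event 3: A_seq=1138 A_ack=2062 B_seq=2218 B_ack=1138
After event 4: A_seq=1138 A_ack=2218 B_seq=2218 B_ack=1138
After event 5: A_seq=1138 A_ack=2218 B_seq=2218 B_ack=1138

1138 2218 2218 1138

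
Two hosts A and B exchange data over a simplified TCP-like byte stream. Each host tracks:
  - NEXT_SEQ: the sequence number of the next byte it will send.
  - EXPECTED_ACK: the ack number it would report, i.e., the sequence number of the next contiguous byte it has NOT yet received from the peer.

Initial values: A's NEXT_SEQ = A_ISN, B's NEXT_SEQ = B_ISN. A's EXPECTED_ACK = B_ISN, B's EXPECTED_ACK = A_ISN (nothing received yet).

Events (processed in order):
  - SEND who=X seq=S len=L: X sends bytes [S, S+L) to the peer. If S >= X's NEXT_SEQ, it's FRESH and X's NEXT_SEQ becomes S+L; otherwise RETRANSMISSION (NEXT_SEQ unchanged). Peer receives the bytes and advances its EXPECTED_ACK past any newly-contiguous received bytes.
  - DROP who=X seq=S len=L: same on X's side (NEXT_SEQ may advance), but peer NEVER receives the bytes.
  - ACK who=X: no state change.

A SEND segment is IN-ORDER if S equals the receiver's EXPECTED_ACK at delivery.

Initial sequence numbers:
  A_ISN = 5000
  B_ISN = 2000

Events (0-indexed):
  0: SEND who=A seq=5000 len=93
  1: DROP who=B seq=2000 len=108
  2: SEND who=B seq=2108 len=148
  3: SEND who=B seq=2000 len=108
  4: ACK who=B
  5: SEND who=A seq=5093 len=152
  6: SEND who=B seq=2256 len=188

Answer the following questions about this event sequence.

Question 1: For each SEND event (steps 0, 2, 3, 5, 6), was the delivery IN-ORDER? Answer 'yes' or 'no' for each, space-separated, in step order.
Answer: yes no yes yes yes

Derivation:
Step 0: SEND seq=5000 -> in-order
Step 2: SEND seq=2108 -> out-of-order
Step 3: SEND seq=2000 -> in-order
Step 5: SEND seq=5093 -> in-order
Step 6: SEND seq=2256 -> in-order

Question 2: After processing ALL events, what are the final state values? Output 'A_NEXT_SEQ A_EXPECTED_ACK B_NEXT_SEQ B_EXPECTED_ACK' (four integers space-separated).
Answer: 5245 2444 2444 5245

Derivation:
After event 0: A_seq=5093 A_ack=2000 B_seq=2000 B_ack=5093
After event 1: A_seq=5093 A_ack=2000 B_seq=2108 B_ack=5093
After event 2: A_seq=5093 A_ack=2000 B_seq=2256 B_ack=5093
After event 3: A_seq=5093 A_ack=2256 B_seq=2256 B_ack=5093
After event 4: A_seq=5093 A_ack=2256 B_seq=2256 B_ack=5093
After event 5: A_seq=5245 A_ack=2256 B_seq=2256 B_ack=5245
After event 6: A_seq=5245 A_ack=2444 B_seq=2444 B_ack=5245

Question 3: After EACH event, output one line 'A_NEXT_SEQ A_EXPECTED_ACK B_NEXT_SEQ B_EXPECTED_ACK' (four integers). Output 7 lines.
5093 2000 2000 5093
5093 2000 2108 5093
5093 2000 2256 5093
5093 2256 2256 5093
5093 2256 2256 5093
5245 2256 2256 5245
5245 2444 2444 5245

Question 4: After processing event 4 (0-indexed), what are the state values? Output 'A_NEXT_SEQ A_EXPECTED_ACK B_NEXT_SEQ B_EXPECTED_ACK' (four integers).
After event 0: A_seq=5093 A_ack=2000 B_seq=2000 B_ack=5093
After event 1: A_seq=5093 A_ack=2000 B_seq=2108 B_ack=5093
After event 2: A_seq=5093 A_ack=2000 B_seq=2256 B_ack=5093
After event 3: A_seq=5093 A_ack=2256 B_seq=2256 B_ack=5093
After event 4: A_seq=5093 A_ack=2256 B_seq=2256 B_ack=5093

5093 2256 2256 5093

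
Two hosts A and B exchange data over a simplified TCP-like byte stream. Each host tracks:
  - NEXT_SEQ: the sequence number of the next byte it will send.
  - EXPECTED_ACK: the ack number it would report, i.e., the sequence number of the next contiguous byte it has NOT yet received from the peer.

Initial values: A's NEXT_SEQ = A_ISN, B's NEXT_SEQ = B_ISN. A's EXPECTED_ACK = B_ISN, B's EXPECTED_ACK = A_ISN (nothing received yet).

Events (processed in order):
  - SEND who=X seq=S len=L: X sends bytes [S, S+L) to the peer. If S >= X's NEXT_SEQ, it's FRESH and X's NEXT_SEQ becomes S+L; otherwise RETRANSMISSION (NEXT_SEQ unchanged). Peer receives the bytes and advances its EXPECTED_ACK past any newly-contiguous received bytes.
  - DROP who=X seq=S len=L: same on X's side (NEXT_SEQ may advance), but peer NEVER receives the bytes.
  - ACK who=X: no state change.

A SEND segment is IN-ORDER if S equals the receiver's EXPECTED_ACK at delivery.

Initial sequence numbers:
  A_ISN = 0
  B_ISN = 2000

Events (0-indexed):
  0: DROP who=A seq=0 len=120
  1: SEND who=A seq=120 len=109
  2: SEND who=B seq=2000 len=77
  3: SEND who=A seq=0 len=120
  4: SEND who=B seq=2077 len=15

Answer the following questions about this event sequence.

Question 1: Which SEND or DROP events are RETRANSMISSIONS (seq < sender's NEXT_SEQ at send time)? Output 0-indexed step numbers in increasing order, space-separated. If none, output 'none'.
Answer: 3

Derivation:
Step 0: DROP seq=0 -> fresh
Step 1: SEND seq=120 -> fresh
Step 2: SEND seq=2000 -> fresh
Step 3: SEND seq=0 -> retransmit
Step 4: SEND seq=2077 -> fresh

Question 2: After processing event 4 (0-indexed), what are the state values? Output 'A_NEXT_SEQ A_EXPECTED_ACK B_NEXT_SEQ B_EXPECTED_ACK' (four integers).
After event 0: A_seq=120 A_ack=2000 B_seq=2000 B_ack=0
After event 1: A_seq=229 A_ack=2000 B_seq=2000 B_ack=0
After event 2: A_seq=229 A_ack=2077 B_seq=2077 B_ack=0
After event 3: A_seq=229 A_ack=2077 B_seq=2077 B_ack=229
After event 4: A_seq=229 A_ack=2092 B_seq=2092 B_ack=229

229 2092 2092 229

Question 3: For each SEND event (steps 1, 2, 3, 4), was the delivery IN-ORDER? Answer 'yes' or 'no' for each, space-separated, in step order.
Answer: no yes yes yes

Derivation:
Step 1: SEND seq=120 -> out-of-order
Step 2: SEND seq=2000 -> in-order
Step 3: SEND seq=0 -> in-order
Step 4: SEND seq=2077 -> in-order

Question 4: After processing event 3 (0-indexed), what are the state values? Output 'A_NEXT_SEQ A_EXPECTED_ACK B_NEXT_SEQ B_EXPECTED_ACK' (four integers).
After event 0: A_seq=120 A_ack=2000 B_seq=2000 B_ack=0
After event 1: A_seq=229 A_ack=2000 B_seq=2000 B_ack=0
After event 2: A_seq=229 A_ack=2077 B_seq=2077 B_ack=0
After event 3: A_seq=229 A_ack=2077 B_seq=2077 B_ack=229

229 2077 2077 229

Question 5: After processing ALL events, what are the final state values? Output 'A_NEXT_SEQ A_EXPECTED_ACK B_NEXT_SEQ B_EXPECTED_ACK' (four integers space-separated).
Answer: 229 2092 2092 229

Derivation:
After event 0: A_seq=120 A_ack=2000 B_seq=2000 B_ack=0
After event 1: A_seq=229 A_ack=2000 B_seq=2000 B_ack=0
After event 2: A_seq=229 A_ack=2077 B_seq=2077 B_ack=0
After event 3: A_seq=229 A_ack=2077 B_seq=2077 B_ack=229
After event 4: A_seq=229 A_ack=2092 B_seq=2092 B_ack=229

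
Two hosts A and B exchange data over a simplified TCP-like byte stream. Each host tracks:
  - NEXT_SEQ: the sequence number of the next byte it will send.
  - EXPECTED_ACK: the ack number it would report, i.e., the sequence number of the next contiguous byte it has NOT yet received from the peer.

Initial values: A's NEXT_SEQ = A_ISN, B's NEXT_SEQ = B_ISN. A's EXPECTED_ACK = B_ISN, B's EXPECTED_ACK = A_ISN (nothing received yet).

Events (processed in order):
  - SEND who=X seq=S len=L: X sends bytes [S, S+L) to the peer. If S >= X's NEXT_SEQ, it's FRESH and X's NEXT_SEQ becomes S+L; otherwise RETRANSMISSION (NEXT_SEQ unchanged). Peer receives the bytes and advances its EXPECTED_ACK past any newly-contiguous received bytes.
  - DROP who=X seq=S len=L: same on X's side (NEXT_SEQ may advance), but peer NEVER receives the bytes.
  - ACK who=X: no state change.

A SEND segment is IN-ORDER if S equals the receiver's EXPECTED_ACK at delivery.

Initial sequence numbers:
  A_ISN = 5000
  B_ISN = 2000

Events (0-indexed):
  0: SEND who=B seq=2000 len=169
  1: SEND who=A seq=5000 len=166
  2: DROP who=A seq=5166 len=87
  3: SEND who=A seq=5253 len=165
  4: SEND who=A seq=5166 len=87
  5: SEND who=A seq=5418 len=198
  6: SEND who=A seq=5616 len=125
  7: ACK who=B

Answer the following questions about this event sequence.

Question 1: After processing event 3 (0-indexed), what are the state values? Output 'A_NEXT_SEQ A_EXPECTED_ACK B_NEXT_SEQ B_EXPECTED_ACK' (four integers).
After event 0: A_seq=5000 A_ack=2169 B_seq=2169 B_ack=5000
After event 1: A_seq=5166 A_ack=2169 B_seq=2169 B_ack=5166
After event 2: A_seq=5253 A_ack=2169 B_seq=2169 B_ack=5166
After event 3: A_seq=5418 A_ack=2169 B_seq=2169 B_ack=5166

5418 2169 2169 5166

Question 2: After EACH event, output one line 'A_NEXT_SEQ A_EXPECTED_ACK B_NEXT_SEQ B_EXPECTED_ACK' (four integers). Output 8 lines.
5000 2169 2169 5000
5166 2169 2169 5166
5253 2169 2169 5166
5418 2169 2169 5166
5418 2169 2169 5418
5616 2169 2169 5616
5741 2169 2169 5741
5741 2169 2169 5741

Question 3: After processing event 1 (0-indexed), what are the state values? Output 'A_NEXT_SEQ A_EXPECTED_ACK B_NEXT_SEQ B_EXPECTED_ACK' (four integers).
After event 0: A_seq=5000 A_ack=2169 B_seq=2169 B_ack=5000
After event 1: A_seq=5166 A_ack=2169 B_seq=2169 B_ack=5166

5166 2169 2169 5166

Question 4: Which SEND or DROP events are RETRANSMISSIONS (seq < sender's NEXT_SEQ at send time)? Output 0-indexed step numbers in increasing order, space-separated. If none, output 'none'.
Answer: 4

Derivation:
Step 0: SEND seq=2000 -> fresh
Step 1: SEND seq=5000 -> fresh
Step 2: DROP seq=5166 -> fresh
Step 3: SEND seq=5253 -> fresh
Step 4: SEND seq=5166 -> retransmit
Step 5: SEND seq=5418 -> fresh
Step 6: SEND seq=5616 -> fresh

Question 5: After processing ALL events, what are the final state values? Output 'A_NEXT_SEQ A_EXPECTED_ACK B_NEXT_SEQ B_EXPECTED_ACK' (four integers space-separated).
Answer: 5741 2169 2169 5741

Derivation:
After event 0: A_seq=5000 A_ack=2169 B_seq=2169 B_ack=5000
After event 1: A_seq=5166 A_ack=2169 B_seq=2169 B_ack=5166
After event 2: A_seq=5253 A_ack=2169 B_seq=2169 B_ack=5166
After event 3: A_seq=5418 A_ack=2169 B_seq=2169 B_ack=5166
After event 4: A_seq=5418 A_ack=2169 B_seq=2169 B_ack=5418
After event 5: A_seq=5616 A_ack=2169 B_seq=2169 B_ack=5616
After event 6: A_seq=5741 A_ack=2169 B_seq=2169 B_ack=5741
After event 7: A_seq=5741 A_ack=2169 B_seq=2169 B_ack=5741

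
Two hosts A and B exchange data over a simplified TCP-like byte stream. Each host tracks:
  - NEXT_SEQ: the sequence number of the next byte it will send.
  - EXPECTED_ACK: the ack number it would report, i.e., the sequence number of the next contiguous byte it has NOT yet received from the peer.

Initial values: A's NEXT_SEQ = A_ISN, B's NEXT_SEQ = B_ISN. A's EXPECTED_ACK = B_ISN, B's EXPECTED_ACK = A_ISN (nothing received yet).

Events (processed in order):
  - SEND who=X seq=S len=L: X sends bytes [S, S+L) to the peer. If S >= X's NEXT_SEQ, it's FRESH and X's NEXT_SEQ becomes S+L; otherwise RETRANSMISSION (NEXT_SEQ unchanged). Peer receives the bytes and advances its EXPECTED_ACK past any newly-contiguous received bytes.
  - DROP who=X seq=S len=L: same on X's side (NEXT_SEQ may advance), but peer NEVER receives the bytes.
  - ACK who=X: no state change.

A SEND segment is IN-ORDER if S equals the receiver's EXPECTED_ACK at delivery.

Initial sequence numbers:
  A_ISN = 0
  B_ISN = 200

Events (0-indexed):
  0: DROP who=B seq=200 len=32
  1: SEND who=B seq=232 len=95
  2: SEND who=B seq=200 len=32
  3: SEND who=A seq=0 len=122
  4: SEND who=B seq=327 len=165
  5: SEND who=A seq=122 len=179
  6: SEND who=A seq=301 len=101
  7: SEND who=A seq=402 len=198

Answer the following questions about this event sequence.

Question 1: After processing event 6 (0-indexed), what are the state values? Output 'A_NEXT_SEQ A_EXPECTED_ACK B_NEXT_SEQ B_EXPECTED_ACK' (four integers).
After event 0: A_seq=0 A_ack=200 B_seq=232 B_ack=0
After event 1: A_seq=0 A_ack=200 B_seq=327 B_ack=0
After event 2: A_seq=0 A_ack=327 B_seq=327 B_ack=0
After event 3: A_seq=122 A_ack=327 B_seq=327 B_ack=122
After event 4: A_seq=122 A_ack=492 B_seq=492 B_ack=122
After event 5: A_seq=301 A_ack=492 B_seq=492 B_ack=301
After event 6: A_seq=402 A_ack=492 B_seq=492 B_ack=402

402 492 492 402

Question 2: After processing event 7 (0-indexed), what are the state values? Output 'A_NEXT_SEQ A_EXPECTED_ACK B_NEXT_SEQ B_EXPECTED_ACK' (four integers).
After event 0: A_seq=0 A_ack=200 B_seq=232 B_ack=0
After event 1: A_seq=0 A_ack=200 B_seq=327 B_ack=0
After event 2: A_seq=0 A_ack=327 B_seq=327 B_ack=0
After event 3: A_seq=122 A_ack=327 B_seq=327 B_ack=122
After event 4: A_seq=122 A_ack=492 B_seq=492 B_ack=122
After event 5: A_seq=301 A_ack=492 B_seq=492 B_ack=301
After event 6: A_seq=402 A_ack=492 B_seq=492 B_ack=402
After event 7: A_seq=600 A_ack=492 B_seq=492 B_ack=600

600 492 492 600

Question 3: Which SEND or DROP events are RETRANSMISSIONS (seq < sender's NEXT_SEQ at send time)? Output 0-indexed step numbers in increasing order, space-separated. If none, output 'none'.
Step 0: DROP seq=200 -> fresh
Step 1: SEND seq=232 -> fresh
Step 2: SEND seq=200 -> retransmit
Step 3: SEND seq=0 -> fresh
Step 4: SEND seq=327 -> fresh
Step 5: SEND seq=122 -> fresh
Step 6: SEND seq=301 -> fresh
Step 7: SEND seq=402 -> fresh

Answer: 2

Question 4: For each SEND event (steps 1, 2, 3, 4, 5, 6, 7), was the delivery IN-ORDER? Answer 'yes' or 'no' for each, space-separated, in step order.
Answer: no yes yes yes yes yes yes

Derivation:
Step 1: SEND seq=232 -> out-of-order
Step 2: SEND seq=200 -> in-order
Step 3: SEND seq=0 -> in-order
Step 4: SEND seq=327 -> in-order
Step 5: SEND seq=122 -> in-order
Step 6: SEND seq=301 -> in-order
Step 7: SEND seq=402 -> in-order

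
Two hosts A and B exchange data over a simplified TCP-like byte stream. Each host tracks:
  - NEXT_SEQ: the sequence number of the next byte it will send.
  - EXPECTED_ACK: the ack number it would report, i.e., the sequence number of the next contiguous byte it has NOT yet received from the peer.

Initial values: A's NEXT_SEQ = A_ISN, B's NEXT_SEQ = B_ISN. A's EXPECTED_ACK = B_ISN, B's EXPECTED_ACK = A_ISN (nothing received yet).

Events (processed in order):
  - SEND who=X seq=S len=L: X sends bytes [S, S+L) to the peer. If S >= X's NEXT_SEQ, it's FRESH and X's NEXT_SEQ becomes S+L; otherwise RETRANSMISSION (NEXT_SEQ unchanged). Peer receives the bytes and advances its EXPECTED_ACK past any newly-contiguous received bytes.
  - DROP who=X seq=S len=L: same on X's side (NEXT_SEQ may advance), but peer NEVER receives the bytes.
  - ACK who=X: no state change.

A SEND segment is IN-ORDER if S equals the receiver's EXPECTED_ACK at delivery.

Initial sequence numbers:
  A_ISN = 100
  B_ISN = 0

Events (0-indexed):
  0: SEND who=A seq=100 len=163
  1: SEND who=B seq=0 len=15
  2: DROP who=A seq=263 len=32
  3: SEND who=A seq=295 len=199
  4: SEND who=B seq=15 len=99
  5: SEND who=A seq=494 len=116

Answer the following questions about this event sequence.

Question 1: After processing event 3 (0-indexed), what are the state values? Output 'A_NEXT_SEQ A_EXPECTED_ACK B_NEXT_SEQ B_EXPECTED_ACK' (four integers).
After event 0: A_seq=263 A_ack=0 B_seq=0 B_ack=263
After event 1: A_seq=263 A_ack=15 B_seq=15 B_ack=263
After event 2: A_seq=295 A_ack=15 B_seq=15 B_ack=263
After event 3: A_seq=494 A_ack=15 B_seq=15 B_ack=263

494 15 15 263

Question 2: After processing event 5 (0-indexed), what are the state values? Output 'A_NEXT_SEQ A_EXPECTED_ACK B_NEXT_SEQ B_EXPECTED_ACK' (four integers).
After event 0: A_seq=263 A_ack=0 B_seq=0 B_ack=263
After event 1: A_seq=263 A_ack=15 B_seq=15 B_ack=263
After event 2: A_seq=295 A_ack=15 B_seq=15 B_ack=263
After event 3: A_seq=494 A_ack=15 B_seq=15 B_ack=263
After event 4: A_seq=494 A_ack=114 B_seq=114 B_ack=263
After event 5: A_seq=610 A_ack=114 B_seq=114 B_ack=263

610 114 114 263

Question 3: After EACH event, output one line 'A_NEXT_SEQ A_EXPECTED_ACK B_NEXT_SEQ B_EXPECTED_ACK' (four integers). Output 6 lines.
263 0 0 263
263 15 15 263
295 15 15 263
494 15 15 263
494 114 114 263
610 114 114 263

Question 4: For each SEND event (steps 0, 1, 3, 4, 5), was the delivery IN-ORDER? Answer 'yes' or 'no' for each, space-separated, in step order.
Step 0: SEND seq=100 -> in-order
Step 1: SEND seq=0 -> in-order
Step 3: SEND seq=295 -> out-of-order
Step 4: SEND seq=15 -> in-order
Step 5: SEND seq=494 -> out-of-order

Answer: yes yes no yes no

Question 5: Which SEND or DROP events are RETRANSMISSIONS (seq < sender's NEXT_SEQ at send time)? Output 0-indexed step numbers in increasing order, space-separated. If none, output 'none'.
Answer: none

Derivation:
Step 0: SEND seq=100 -> fresh
Step 1: SEND seq=0 -> fresh
Step 2: DROP seq=263 -> fresh
Step 3: SEND seq=295 -> fresh
Step 4: SEND seq=15 -> fresh
Step 5: SEND seq=494 -> fresh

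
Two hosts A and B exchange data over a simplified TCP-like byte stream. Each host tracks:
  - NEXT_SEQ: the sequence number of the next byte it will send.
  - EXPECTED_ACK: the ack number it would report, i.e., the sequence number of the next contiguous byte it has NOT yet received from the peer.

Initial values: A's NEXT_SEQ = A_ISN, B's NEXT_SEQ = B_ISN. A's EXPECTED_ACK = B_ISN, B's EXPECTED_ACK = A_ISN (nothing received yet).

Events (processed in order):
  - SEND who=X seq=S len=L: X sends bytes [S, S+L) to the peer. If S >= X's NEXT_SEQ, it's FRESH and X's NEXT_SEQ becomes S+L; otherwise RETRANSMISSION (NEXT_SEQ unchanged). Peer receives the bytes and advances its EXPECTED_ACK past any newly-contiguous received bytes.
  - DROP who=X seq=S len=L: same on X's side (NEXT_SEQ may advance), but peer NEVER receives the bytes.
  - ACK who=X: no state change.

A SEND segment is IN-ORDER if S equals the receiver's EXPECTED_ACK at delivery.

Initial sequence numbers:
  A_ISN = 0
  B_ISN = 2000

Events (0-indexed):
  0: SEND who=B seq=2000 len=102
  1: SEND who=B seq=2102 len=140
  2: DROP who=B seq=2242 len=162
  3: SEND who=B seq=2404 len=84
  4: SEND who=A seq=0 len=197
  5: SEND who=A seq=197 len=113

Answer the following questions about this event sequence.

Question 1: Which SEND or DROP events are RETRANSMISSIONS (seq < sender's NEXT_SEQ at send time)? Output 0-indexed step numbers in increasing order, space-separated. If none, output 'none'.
Step 0: SEND seq=2000 -> fresh
Step 1: SEND seq=2102 -> fresh
Step 2: DROP seq=2242 -> fresh
Step 3: SEND seq=2404 -> fresh
Step 4: SEND seq=0 -> fresh
Step 5: SEND seq=197 -> fresh

Answer: none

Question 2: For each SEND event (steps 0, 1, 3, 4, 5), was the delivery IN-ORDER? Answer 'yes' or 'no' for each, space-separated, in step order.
Answer: yes yes no yes yes

Derivation:
Step 0: SEND seq=2000 -> in-order
Step 1: SEND seq=2102 -> in-order
Step 3: SEND seq=2404 -> out-of-order
Step 4: SEND seq=0 -> in-order
Step 5: SEND seq=197 -> in-order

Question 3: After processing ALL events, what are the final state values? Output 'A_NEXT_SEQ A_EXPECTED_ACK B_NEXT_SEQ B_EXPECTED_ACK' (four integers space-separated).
After event 0: A_seq=0 A_ack=2102 B_seq=2102 B_ack=0
After event 1: A_seq=0 A_ack=2242 B_seq=2242 B_ack=0
After event 2: A_seq=0 A_ack=2242 B_seq=2404 B_ack=0
After event 3: A_seq=0 A_ack=2242 B_seq=2488 B_ack=0
After event 4: A_seq=197 A_ack=2242 B_seq=2488 B_ack=197
After event 5: A_seq=310 A_ack=2242 B_seq=2488 B_ack=310

Answer: 310 2242 2488 310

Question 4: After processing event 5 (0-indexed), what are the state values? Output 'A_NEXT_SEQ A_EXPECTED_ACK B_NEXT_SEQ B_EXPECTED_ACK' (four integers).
After event 0: A_seq=0 A_ack=2102 B_seq=2102 B_ack=0
After event 1: A_seq=0 A_ack=2242 B_seq=2242 B_ack=0
After event 2: A_seq=0 A_ack=2242 B_seq=2404 B_ack=0
After event 3: A_seq=0 A_ack=2242 B_seq=2488 B_ack=0
After event 4: A_seq=197 A_ack=2242 B_seq=2488 B_ack=197
After event 5: A_seq=310 A_ack=2242 B_seq=2488 B_ack=310

310 2242 2488 310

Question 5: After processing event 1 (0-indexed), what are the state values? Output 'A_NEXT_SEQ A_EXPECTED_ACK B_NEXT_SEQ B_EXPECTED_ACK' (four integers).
After event 0: A_seq=0 A_ack=2102 B_seq=2102 B_ack=0
After event 1: A_seq=0 A_ack=2242 B_seq=2242 B_ack=0

0 2242 2242 0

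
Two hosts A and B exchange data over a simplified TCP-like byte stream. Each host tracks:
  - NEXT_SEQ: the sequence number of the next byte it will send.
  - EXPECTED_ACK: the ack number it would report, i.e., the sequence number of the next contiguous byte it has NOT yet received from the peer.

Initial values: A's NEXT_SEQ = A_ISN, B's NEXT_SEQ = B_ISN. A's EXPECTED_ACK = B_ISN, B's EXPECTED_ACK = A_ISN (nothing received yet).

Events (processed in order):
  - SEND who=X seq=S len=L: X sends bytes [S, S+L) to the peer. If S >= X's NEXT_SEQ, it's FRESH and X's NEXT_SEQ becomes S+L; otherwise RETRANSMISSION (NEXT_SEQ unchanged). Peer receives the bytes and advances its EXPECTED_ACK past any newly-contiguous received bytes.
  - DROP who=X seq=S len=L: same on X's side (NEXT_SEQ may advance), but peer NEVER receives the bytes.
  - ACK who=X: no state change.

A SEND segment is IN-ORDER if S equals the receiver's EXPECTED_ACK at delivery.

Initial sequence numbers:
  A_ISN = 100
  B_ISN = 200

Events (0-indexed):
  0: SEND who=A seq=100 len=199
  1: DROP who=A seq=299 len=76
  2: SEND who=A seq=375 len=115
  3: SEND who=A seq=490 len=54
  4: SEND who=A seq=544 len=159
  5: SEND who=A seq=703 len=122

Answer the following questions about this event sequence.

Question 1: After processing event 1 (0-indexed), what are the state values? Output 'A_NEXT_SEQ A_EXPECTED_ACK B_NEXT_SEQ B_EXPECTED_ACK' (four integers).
After event 0: A_seq=299 A_ack=200 B_seq=200 B_ack=299
After event 1: A_seq=375 A_ack=200 B_seq=200 B_ack=299

375 200 200 299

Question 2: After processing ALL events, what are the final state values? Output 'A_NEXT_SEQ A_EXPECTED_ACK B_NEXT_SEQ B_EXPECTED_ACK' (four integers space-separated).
After event 0: A_seq=299 A_ack=200 B_seq=200 B_ack=299
After event 1: A_seq=375 A_ack=200 B_seq=200 B_ack=299
After event 2: A_seq=490 A_ack=200 B_seq=200 B_ack=299
After event 3: A_seq=544 A_ack=200 B_seq=200 B_ack=299
After event 4: A_seq=703 A_ack=200 B_seq=200 B_ack=299
After event 5: A_seq=825 A_ack=200 B_seq=200 B_ack=299

Answer: 825 200 200 299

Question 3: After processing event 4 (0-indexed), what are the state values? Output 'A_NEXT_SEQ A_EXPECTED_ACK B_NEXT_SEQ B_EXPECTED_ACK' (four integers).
After event 0: A_seq=299 A_ack=200 B_seq=200 B_ack=299
After event 1: A_seq=375 A_ack=200 B_seq=200 B_ack=299
After event 2: A_seq=490 A_ack=200 B_seq=200 B_ack=299
After event 3: A_seq=544 A_ack=200 B_seq=200 B_ack=299
After event 4: A_seq=703 A_ack=200 B_seq=200 B_ack=299

703 200 200 299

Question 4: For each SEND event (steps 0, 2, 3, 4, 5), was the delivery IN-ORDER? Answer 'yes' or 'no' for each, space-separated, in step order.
Step 0: SEND seq=100 -> in-order
Step 2: SEND seq=375 -> out-of-order
Step 3: SEND seq=490 -> out-of-order
Step 4: SEND seq=544 -> out-of-order
Step 5: SEND seq=703 -> out-of-order

Answer: yes no no no no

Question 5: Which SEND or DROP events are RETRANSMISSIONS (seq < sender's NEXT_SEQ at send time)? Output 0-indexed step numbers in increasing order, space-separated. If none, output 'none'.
Step 0: SEND seq=100 -> fresh
Step 1: DROP seq=299 -> fresh
Step 2: SEND seq=375 -> fresh
Step 3: SEND seq=490 -> fresh
Step 4: SEND seq=544 -> fresh
Step 5: SEND seq=703 -> fresh

Answer: none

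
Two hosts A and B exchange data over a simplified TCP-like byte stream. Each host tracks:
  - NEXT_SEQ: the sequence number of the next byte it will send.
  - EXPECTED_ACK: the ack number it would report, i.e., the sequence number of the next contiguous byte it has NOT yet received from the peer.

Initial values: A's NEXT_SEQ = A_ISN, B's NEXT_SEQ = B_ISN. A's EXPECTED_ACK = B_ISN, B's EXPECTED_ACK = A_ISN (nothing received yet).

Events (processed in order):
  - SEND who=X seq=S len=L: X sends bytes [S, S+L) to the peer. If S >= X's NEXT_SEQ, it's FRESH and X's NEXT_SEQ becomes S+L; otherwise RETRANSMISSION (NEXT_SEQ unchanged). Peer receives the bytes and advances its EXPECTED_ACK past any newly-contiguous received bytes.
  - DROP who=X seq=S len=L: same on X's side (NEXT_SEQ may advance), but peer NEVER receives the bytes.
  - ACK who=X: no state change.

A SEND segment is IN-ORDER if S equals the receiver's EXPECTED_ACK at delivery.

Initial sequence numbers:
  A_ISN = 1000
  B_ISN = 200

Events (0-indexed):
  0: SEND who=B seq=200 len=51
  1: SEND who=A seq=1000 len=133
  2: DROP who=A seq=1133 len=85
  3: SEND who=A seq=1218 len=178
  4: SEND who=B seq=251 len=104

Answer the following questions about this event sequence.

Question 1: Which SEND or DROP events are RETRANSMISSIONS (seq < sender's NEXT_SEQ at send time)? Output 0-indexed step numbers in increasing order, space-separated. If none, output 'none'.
Step 0: SEND seq=200 -> fresh
Step 1: SEND seq=1000 -> fresh
Step 2: DROP seq=1133 -> fresh
Step 3: SEND seq=1218 -> fresh
Step 4: SEND seq=251 -> fresh

Answer: none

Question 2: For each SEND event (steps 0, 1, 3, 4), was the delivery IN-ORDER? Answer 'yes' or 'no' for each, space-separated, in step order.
Answer: yes yes no yes

Derivation:
Step 0: SEND seq=200 -> in-order
Step 1: SEND seq=1000 -> in-order
Step 3: SEND seq=1218 -> out-of-order
Step 4: SEND seq=251 -> in-order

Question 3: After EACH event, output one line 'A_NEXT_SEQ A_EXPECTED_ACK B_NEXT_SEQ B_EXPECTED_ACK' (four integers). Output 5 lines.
1000 251 251 1000
1133 251 251 1133
1218 251 251 1133
1396 251 251 1133
1396 355 355 1133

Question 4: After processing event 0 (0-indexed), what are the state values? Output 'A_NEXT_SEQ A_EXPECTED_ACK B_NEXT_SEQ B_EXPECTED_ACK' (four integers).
After event 0: A_seq=1000 A_ack=251 B_seq=251 B_ack=1000

1000 251 251 1000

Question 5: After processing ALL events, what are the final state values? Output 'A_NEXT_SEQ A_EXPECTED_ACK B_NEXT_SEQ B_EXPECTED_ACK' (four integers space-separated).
Answer: 1396 355 355 1133

Derivation:
After event 0: A_seq=1000 A_ack=251 B_seq=251 B_ack=1000
After event 1: A_seq=1133 A_ack=251 B_seq=251 B_ack=1133
After event 2: A_seq=1218 A_ack=251 B_seq=251 B_ack=1133
After event 3: A_seq=1396 A_ack=251 B_seq=251 B_ack=1133
After event 4: A_seq=1396 A_ack=355 B_seq=355 B_ack=1133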